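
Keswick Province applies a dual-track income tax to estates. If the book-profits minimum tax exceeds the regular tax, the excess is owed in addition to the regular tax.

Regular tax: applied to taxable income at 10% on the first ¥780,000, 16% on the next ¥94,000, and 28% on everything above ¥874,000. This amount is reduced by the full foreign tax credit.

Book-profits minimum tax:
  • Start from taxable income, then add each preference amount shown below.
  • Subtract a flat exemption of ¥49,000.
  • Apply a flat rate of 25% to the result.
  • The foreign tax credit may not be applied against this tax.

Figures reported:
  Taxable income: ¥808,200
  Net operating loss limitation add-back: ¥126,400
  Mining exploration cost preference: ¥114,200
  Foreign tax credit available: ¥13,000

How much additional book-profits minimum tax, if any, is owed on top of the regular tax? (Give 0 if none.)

¥180,438

Regular tax:
  ¥780,000 × 10% = ¥78,000
  ¥28,200 × 16% = ¥4,512
  → ¥82,512
  Less foreign tax credit ¥13,000 → ¥69,512

Book-profits minimum tax:
  Adjusted income: ¥808,200 + ¥126,400 + ¥114,200 = ¥1,048,800
  Less exemption ¥49,000 → base ¥999,800
  ¥999,800 × 25% = ¥249,950

Excess of book-profits minimum tax over regular tax: ¥249,950 − ¥69,512 = ¥180,438.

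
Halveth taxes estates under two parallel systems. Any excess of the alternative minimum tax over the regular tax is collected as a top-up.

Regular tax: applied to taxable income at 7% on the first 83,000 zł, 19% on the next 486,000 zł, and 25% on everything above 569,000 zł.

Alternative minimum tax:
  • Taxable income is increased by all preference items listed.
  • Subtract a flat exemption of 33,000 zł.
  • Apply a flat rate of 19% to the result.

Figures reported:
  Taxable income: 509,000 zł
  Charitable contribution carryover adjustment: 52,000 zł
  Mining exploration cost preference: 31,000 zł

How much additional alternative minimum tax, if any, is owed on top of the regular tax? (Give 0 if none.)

19,460 zł

Alternative minimum tax:
  Adjusted income: 509,000 zł + 52,000 zł + 31,000 zł = 592,000 zł
  Less exemption 33,000 zł → base 559,000 zł
  559,000 zł × 19% = 106,210 zł

Regular tax:
  83,000 zł × 7% = 5,810 zł
  426,000 zł × 19% = 80,940 zł
  → 86,750 zł

Excess of alternative minimum tax over regular tax: 106,210 zł − 86,750 zł = 19,460 zł.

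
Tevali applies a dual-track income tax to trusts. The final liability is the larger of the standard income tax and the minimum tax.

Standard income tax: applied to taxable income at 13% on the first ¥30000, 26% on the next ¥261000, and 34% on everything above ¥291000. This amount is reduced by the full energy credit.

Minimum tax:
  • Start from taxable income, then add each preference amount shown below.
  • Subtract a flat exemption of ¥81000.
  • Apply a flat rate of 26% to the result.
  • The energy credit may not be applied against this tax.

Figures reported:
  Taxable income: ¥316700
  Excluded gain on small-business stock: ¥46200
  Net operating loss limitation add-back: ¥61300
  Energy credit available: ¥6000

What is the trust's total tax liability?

¥89232

Standard income tax:
  ¥30000 × 13% = ¥3900
  ¥261000 × 26% = ¥67860
  ¥25700 × 34% = ¥8738
  → ¥80498
  Less energy credit ¥6000 → ¥74498

Minimum tax:
  Adjusted income: ¥316700 + ¥46200 + ¥61300 = ¥424200
  Less exemption ¥81000 → base ¥343200
  ¥343200 × 26% = ¥89232

¥89232 > ¥74498, so the minimum tax is the binding amount.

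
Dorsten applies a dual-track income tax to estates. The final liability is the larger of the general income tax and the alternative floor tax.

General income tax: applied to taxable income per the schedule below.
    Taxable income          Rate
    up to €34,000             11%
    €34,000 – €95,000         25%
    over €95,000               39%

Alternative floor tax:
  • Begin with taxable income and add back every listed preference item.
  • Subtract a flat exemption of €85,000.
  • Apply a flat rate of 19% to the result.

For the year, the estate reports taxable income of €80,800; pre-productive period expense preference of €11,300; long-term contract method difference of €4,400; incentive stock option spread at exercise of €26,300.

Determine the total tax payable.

€15,440

General income tax:
  €34,000 × 11% = €3,740
  €46,800 × 25% = €11,700
  → €15,440

Alternative floor tax:
  Adjusted income: €80,800 + €11,300 + €4,400 + €26,300 = €122,800
  Less exemption €85,000 → base €37,800
  €37,800 × 19% = €7,182

€15,440 > €7,182, so the general income tax governs.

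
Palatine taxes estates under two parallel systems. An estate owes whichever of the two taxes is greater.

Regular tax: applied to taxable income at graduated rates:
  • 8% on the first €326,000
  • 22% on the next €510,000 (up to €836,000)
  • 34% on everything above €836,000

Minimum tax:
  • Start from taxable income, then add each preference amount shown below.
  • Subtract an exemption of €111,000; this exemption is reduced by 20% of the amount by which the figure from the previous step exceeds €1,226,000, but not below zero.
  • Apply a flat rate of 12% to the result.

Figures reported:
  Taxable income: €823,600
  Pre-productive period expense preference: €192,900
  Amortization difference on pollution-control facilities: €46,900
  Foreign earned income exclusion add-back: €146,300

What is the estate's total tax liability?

€135,552

Regular tax:
  €326,000 × 8% = €26,080
  €497,600 × 22% = €109,472
  → €135,552

Minimum tax:
  Adjusted income: €823,600 + €192,900 + €46,900 + €146,300 = €1,209,700
  Exemption: €1,209,700 ≤ €1,226,000, so full €111,000 applies
  Base: €1,209,700 − €111,000 = €1,098,700
  €1,098,700 × 12% = €131,844

€135,552 > €131,844, so the regular tax governs.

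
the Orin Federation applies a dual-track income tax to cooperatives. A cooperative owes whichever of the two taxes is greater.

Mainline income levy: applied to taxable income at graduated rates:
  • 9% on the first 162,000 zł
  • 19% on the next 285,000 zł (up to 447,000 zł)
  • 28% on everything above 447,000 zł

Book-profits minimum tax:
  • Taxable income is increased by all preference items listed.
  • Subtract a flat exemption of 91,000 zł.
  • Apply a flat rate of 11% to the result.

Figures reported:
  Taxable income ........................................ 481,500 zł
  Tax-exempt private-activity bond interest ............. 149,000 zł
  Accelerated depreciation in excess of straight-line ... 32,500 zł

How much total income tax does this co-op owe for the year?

Mainline income levy:
  162,000 zł × 9% = 14,580 zł
  285,000 zł × 19% = 54,150 zł
  34,500 zł × 28% = 9,660 zł
  → 78,390 zł

Book-profits minimum tax:
  Adjusted income: 481,500 zł + 149,000 zł + 32,500 zł = 663,000 zł
  Less exemption 91,000 zł → base 572,000 zł
  572,000 zł × 11% = 62,920 zł

78,390 zł > 62,920 zł, so the mainline income levy governs.

78,390 zł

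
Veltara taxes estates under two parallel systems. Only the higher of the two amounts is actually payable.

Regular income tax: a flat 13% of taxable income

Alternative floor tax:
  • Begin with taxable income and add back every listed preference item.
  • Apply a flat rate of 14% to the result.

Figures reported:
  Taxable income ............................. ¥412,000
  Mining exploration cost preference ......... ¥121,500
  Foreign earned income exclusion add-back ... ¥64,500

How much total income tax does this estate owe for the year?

¥83,720

Regular income tax:
  ¥412,000 × 13% = ¥53,560

Alternative floor tax:
  Adjusted income: ¥412,000 + ¥121,500 + ¥64,500 = ¥598,000
  ¥598,000 × 14% = ¥83,720

¥83,720 > ¥53,560, so the alternative floor tax is the binding amount.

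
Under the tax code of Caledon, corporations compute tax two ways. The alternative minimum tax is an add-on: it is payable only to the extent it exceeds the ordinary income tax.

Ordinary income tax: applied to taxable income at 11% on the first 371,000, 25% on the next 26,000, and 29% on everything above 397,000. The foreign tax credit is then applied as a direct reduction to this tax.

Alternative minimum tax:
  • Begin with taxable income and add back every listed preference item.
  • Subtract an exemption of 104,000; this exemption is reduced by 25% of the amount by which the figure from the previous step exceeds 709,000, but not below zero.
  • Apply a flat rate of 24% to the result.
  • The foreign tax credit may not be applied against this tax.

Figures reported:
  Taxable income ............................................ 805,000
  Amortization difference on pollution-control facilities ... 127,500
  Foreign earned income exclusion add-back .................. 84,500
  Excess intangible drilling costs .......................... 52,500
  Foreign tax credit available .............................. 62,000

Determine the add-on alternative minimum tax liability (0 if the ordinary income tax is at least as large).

Alternative minimum tax:
  Adjusted income: 805,000 + 127,500 + 84,500 + 52,500 = 1,069,500
  Exemption: 104,000 − 25% × (1,069,500 − 709,000) = 104,000 − 90,125 = 13,875
  Base: 1,069,500 − 13,875 = 1,055,625
  1,055,625 × 24% = 253,350

Ordinary income tax:
  371,000 × 11% = 40,810
  26,000 × 25% = 6,500
  408,000 × 29% = 118,320
  → 165,630
  Less foreign tax credit 62,000 → 103,630

Excess of alternative minimum tax over ordinary income tax: 253,350 − 103,630 = 149,720.

149,720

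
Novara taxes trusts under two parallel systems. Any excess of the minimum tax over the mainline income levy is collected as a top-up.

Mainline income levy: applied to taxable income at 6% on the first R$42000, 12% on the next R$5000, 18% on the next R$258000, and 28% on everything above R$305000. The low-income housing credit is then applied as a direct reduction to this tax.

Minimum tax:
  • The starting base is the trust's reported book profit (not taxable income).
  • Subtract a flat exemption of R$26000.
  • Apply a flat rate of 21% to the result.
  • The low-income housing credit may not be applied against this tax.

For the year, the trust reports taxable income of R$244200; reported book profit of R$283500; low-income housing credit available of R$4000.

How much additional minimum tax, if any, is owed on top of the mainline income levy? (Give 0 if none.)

Minimum tax:
  Base (reported book profit): R$283500
  Less exemption R$26000 → base R$257500
  R$257500 × 21% = R$54075

Mainline income levy:
  R$42000 × 6% = R$2520
  R$5000 × 12% = R$600
  R$197200 × 18% = R$35496
  → R$38616
  Less low-income housing credit R$4000 → R$34616

Excess of minimum tax over mainline income levy: R$54075 − R$34616 = R$19459.

R$19459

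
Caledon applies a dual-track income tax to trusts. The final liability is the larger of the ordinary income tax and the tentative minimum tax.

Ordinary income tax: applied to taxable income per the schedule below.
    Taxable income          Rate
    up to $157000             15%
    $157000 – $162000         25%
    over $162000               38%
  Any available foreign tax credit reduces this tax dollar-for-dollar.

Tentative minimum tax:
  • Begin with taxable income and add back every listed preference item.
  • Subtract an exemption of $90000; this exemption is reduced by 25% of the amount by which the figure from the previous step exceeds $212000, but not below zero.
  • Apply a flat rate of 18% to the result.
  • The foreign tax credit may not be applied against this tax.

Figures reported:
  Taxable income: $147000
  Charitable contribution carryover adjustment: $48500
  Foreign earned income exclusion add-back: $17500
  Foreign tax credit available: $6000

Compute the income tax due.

$22185

Tentative minimum tax:
  Adjusted income: $147000 + $48500 + $17500 = $213000
  Exemption: $90000 − 25% × ($213000 − $212000) = $90000 − $250 = $89750
  Base: $213000 − $89750 = $123250
  $123250 × 18% = $22185

Ordinary income tax:
  $147000 × 15% = $22050
  Less foreign tax credit $6000 → $16050

$22185 > $16050, so the tentative minimum tax is the binding amount.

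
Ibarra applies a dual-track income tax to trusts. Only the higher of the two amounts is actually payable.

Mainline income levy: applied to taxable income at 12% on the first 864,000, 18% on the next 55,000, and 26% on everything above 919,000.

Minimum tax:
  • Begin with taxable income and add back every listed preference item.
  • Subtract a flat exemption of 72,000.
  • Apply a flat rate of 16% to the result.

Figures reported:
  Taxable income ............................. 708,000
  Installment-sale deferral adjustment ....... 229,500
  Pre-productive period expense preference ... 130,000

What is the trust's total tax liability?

159,280

Minimum tax:
  Adjusted income: 708,000 + 229,500 + 130,000 = 1,067,500
  Less exemption 72,000 → base 995,500
  995,500 × 16% = 159,280

Mainline income levy:
  708,000 × 12% = 84,960

159,280 > 84,960, so the minimum tax is the binding amount.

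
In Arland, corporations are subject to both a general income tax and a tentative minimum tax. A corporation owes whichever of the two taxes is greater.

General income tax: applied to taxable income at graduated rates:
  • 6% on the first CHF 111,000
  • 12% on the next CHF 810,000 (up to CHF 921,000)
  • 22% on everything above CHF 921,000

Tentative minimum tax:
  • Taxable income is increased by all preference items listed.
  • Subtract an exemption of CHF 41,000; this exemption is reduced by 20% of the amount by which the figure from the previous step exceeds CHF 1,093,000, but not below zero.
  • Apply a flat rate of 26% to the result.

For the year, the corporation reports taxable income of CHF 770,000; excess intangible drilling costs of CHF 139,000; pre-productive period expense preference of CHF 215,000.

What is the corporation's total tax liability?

CHF 283,192

General income tax:
  CHF 111,000 × 6% = CHF 6,660
  CHF 659,000 × 12% = CHF 79,080
  → CHF 85,740

Tentative minimum tax:
  Adjusted income: CHF 770,000 + CHF 139,000 + CHF 215,000 = CHF 1,124,000
  Exemption: CHF 41,000 − 20% × (CHF 1,124,000 − CHF 1,093,000) = CHF 41,000 − CHF 6,200 = CHF 34,800
  Base: CHF 1,124,000 − CHF 34,800 = CHF 1,089,200
  CHF 1,089,200 × 26% = CHF 283,192

CHF 283,192 > CHF 85,740, so the tentative minimum tax is the binding amount.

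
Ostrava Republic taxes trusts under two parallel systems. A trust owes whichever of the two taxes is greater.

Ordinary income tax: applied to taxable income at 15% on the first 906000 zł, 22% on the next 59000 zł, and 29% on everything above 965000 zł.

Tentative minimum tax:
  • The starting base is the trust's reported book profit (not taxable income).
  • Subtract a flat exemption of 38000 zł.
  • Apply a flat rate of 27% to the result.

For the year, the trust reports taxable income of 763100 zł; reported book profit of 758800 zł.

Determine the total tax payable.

194616 zł

Ordinary income tax:
  763100 zł × 15% = 114465 zł

Tentative minimum tax:
  Base (reported book profit): 758800 zł
  Less exemption 38000 zł → base 720800 zł
  720800 zł × 27% = 194616 zł

194616 zł > 114465 zł, so the tentative minimum tax is the binding amount.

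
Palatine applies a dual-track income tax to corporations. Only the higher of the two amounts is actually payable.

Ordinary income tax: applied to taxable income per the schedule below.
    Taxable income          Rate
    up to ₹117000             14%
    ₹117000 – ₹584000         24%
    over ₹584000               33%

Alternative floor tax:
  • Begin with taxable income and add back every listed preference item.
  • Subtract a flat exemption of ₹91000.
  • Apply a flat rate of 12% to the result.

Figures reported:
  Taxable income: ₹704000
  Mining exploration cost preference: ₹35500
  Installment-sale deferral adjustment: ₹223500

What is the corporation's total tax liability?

Ordinary income tax:
  ₹117000 × 14% = ₹16380
  ₹467000 × 24% = ₹112080
  ₹120000 × 33% = ₹39600
  → ₹168060

Alternative floor tax:
  Adjusted income: ₹704000 + ₹35500 + ₹223500 = ₹963000
  Less exemption ₹91000 → base ₹872000
  ₹872000 × 12% = ₹104640

₹168060 > ₹104640, so the ordinary income tax governs.

₹168060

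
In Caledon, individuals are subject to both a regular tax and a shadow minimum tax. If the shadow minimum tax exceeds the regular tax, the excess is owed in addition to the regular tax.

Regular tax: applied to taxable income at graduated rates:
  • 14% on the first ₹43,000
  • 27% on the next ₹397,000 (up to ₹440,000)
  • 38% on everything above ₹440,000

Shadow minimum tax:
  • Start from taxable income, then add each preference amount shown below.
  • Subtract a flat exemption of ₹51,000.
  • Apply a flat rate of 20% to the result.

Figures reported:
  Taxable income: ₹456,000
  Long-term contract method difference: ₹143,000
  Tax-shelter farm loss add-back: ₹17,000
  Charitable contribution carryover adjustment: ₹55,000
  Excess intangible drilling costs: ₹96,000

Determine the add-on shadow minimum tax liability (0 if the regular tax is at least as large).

Shadow minimum tax:
  Adjusted income: ₹456,000 + ₹143,000 + ₹17,000 + ₹55,000 + ₹96,000 = ₹767,000
  Less exemption ₹51,000 → base ₹716,000
  ₹716,000 × 20% = ₹143,200

Regular tax:
  ₹43,000 × 14% = ₹6,020
  ₹397,000 × 27% = ₹107,190
  ₹16,000 × 38% = ₹6,080
  → ₹119,290

Excess of shadow minimum tax over regular tax: ₹143,200 − ₹119,290 = ₹23,910.

₹23,910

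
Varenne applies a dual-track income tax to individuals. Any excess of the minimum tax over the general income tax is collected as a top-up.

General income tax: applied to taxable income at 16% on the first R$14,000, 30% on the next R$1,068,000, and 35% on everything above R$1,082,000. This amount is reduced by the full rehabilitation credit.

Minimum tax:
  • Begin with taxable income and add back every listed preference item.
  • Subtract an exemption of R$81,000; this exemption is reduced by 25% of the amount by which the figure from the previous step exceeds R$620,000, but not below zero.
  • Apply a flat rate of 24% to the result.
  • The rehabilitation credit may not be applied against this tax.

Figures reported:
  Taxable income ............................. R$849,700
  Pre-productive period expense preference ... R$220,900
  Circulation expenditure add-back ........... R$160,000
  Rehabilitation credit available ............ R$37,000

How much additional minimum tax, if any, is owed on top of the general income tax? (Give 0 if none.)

Minimum tax:
  Adjusted income: R$849,700 + R$220,900 + R$160,000 = R$1,230,600
  Exemption: 25% × (R$1,230,600 − R$620,000) = R$152,650 ≥ R$81,000, so the exemption is fully phased out
  Base: R$1,230,600 − R$0 = R$1,230,600
  R$1,230,600 × 24% = R$295,344

General income tax:
  R$14,000 × 16% = R$2,240
  R$835,700 × 30% = R$250,710
  → R$252,950
  Less rehabilitation credit R$37,000 → R$215,950

Excess of minimum tax over general income tax: R$295,344 − R$215,950 = R$79,394.

R$79,394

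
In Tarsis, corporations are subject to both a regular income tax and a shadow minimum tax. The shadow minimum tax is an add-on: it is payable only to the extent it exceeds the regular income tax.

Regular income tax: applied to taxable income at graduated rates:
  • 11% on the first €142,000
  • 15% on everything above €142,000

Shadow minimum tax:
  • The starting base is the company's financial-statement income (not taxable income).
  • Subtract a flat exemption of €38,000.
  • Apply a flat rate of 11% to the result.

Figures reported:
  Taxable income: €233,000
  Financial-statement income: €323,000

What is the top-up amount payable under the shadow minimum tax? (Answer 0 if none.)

Shadow minimum tax:
  Base (financial-statement income): €323,000
  Less exemption €38,000 → base €285,000
  €285,000 × 11% = €31,350

Regular income tax:
  €142,000 × 11% = €15,620
  €91,000 × 15% = €13,650
  → €29,270

Excess of shadow minimum tax over regular income tax: €31,350 − €29,270 = €2,080.

€2,080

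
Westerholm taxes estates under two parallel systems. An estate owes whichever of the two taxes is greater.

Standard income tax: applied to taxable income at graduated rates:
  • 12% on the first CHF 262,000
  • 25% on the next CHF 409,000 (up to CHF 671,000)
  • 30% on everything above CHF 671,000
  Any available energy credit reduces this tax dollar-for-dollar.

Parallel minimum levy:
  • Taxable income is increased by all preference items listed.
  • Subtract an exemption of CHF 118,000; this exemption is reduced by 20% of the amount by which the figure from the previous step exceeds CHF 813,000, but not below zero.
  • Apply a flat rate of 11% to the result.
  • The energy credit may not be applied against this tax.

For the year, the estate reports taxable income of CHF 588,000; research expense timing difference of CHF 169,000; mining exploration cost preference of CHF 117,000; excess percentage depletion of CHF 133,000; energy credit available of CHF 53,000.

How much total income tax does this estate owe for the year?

CHF 102,058

Standard income tax:
  CHF 262,000 × 12% = CHF 31,440
  CHF 326,000 × 25% = CHF 81,500
  → CHF 112,940
  Less energy credit CHF 53,000 → CHF 59,940

Parallel minimum levy:
  Adjusted income: CHF 588,000 + CHF 169,000 + CHF 117,000 + CHF 133,000 = CHF 1,007,000
  Exemption: CHF 118,000 − 20% × (CHF 1,007,000 − CHF 813,000) = CHF 118,000 − CHF 38,800 = CHF 79,200
  Base: CHF 1,007,000 − CHF 79,200 = CHF 927,800
  CHF 927,800 × 11% = CHF 102,058

CHF 102,058 > CHF 59,940, so the parallel minimum levy is the binding amount.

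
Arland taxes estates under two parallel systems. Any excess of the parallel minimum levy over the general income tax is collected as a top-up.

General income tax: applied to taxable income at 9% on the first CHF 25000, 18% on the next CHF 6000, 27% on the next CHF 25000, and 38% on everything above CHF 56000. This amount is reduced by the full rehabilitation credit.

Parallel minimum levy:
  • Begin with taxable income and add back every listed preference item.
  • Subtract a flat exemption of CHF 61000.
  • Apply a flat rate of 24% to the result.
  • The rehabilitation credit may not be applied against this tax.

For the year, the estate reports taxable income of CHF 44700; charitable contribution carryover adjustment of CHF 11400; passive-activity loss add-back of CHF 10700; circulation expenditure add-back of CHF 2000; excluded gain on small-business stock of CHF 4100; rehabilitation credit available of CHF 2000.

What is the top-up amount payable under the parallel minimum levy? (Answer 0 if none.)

General income tax:
  CHF 25000 × 9% = CHF 2250
  CHF 6000 × 18% = CHF 1080
  CHF 13700 × 27% = CHF 3699
  → CHF 7029
  Less rehabilitation credit CHF 2000 → CHF 5029

Parallel minimum levy:
  Adjusted income: CHF 44700 + CHF 11400 + CHF 10700 + CHF 2000 + CHF 4100 = CHF 72900
  Less exemption CHF 61000 → base CHF 11900
  CHF 11900 × 24% = CHF 2856

CHF 2856 ≤ CHF 5029, so no add-on is due.

CHF 0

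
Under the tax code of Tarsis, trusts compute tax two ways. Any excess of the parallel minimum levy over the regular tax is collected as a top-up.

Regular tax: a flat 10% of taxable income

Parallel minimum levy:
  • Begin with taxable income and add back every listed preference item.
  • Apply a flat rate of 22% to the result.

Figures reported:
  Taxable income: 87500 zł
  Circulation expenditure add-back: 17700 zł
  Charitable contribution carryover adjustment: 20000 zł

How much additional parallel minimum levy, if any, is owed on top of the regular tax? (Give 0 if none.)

Regular tax:
  87500 zł × 10% = 8750 zł

Parallel minimum levy:
  Adjusted income: 87500 zł + 17700 zł + 20000 zł = 125200 zł
  125200 zł × 22% = 27544 zł

Excess of parallel minimum levy over regular tax: 27544 zł − 8750 zł = 18794 zł.

18794 zł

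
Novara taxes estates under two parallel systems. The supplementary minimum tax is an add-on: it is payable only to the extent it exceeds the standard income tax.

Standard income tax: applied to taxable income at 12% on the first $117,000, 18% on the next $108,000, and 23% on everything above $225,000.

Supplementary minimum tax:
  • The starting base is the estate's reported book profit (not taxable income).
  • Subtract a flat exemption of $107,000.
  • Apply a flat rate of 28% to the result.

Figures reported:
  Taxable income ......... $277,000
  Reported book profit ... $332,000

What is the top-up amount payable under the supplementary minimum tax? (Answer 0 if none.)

Standard income tax:
  $117,000 × 12% = $14,040
  $108,000 × 18% = $19,440
  $52,000 × 23% = $11,960
  → $45,440

Supplementary minimum tax:
  Base (reported book profit): $332,000
  Less exemption $107,000 → base $225,000
  $225,000 × 28% = $63,000

Excess of supplementary minimum tax over standard income tax: $63,000 − $45,440 = $17,560.

$17,560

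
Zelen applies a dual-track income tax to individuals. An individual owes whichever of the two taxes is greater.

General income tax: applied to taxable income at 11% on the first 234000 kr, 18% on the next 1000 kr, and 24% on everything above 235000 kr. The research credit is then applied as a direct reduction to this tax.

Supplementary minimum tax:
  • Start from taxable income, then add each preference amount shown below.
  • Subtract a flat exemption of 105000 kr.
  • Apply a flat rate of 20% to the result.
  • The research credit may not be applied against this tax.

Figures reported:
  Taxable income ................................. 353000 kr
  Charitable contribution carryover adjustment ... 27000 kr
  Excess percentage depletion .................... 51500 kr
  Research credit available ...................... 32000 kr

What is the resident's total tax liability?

Supplementary minimum tax:
  Adjusted income: 353000 kr + 27000 kr + 51500 kr = 431500 kr
  Less exemption 105000 kr → base 326500 kr
  326500 kr × 20% = 65300 kr

General income tax:
  234000 kr × 11% = 25740 kr
  1000 kr × 18% = 180 kr
  118000 kr × 24% = 28320 kr
  → 54240 kr
  Less research credit 32000 kr → 22240 kr

65300 kr > 22240 kr, so the supplementary minimum tax is the binding amount.

65300 kr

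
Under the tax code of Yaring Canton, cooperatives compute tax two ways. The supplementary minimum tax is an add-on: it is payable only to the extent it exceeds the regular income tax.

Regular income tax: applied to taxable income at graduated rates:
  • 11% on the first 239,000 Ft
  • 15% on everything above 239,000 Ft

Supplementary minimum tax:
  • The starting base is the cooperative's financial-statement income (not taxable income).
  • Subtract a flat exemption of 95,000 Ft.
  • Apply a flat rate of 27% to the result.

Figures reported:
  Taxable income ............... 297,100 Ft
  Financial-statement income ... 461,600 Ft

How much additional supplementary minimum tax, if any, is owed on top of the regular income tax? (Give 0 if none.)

Supplementary minimum tax:
  Base (financial-statement income): 461,600 Ft
  Less exemption 95,000 Ft → base 366,600 Ft
  366,600 Ft × 27% = 98,982 Ft

Regular income tax:
  239,000 Ft × 11% = 26,290 Ft
  58,100 Ft × 15% = 8,715 Ft
  → 35,005 Ft

Excess of supplementary minimum tax over regular income tax: 98,982 Ft − 35,005 Ft = 63,977 Ft.

63,977 Ft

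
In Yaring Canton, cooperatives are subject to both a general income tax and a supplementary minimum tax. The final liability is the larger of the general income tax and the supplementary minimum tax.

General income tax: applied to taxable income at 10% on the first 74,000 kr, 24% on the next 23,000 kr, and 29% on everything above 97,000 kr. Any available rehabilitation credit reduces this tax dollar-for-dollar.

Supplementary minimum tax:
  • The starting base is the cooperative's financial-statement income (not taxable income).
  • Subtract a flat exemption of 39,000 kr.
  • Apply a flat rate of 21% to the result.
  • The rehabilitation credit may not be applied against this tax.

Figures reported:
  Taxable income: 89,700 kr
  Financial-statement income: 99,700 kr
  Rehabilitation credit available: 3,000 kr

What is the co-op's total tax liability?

Supplementary minimum tax:
  Base (financial-statement income): 99,700 kr
  Less exemption 39,000 kr → base 60,700 kr
  60,700 kr × 21% = 12,747 kr

General income tax:
  74,000 kr × 10% = 7,400 kr
  15,700 kr × 24% = 3,768 kr
  → 11,168 kr
  Less rehabilitation credit 3,000 kr → 8,168 kr

12,747 kr > 8,168 kr, so the supplementary minimum tax is the binding amount.

12,747 kr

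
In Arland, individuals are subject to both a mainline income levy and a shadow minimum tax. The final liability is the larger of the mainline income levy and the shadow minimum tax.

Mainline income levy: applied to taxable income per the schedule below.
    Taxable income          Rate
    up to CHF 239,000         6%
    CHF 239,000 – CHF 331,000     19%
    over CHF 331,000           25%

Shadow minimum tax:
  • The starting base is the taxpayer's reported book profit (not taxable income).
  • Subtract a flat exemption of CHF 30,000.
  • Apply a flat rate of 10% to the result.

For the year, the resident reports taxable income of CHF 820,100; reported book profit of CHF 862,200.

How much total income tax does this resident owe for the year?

CHF 154,095

Mainline income levy:
  CHF 239,000 × 6% = CHF 14,340
  CHF 92,000 × 19% = CHF 17,480
  CHF 489,100 × 25% = CHF 122,275
  → CHF 154,095

Shadow minimum tax:
  Base (reported book profit): CHF 862,200
  Less exemption CHF 30,000 → base CHF 832,200
  CHF 832,200 × 10% = CHF 83,220

CHF 154,095 > CHF 83,220, so the mainline income levy governs.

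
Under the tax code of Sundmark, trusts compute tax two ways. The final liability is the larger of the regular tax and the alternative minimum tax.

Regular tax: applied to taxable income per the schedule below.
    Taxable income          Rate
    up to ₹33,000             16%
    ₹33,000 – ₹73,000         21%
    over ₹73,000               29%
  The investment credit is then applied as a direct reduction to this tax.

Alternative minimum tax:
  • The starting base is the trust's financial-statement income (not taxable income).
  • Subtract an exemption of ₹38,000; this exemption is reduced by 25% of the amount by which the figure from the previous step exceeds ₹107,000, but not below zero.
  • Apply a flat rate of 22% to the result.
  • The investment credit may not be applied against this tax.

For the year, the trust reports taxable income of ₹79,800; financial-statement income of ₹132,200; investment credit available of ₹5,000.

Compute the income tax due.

Alternative minimum tax:
  Base (financial-statement income): ₹132,200
  Exemption: ₹38,000 − 25% × (₹132,200 − ₹107,000) = ₹38,000 − ₹6,300 = ₹31,700
  Base: ₹132,200 − ₹31,700 = ₹100,500
  ₹100,500 × 22% = ₹22,110

Regular tax:
  ₹33,000 × 16% = ₹5,280
  ₹40,000 × 21% = ₹8,400
  ₹6,800 × 29% = ₹1,972
  → ₹15,652
  Less investment credit ₹5,000 → ₹10,652

₹22,110 > ₹10,652, so the alternative minimum tax is the binding amount.

₹22,110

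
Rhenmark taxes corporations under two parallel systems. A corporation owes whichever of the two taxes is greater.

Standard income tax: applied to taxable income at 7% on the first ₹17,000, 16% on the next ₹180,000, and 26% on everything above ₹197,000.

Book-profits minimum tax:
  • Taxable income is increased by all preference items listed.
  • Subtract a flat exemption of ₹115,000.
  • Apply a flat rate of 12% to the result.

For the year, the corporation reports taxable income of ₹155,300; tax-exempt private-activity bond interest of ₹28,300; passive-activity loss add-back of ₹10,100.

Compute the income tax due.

₹23,318

Standard income tax:
  ₹17,000 × 7% = ₹1,190
  ₹138,300 × 16% = ₹22,128
  → ₹23,318

Book-profits minimum tax:
  Adjusted income: ₹155,300 + ₹28,300 + ₹10,100 = ₹193,700
  Less exemption ₹115,000 → base ₹78,700
  ₹78,700 × 12% = ₹9,444

₹23,318 > ₹9,444, so the standard income tax governs.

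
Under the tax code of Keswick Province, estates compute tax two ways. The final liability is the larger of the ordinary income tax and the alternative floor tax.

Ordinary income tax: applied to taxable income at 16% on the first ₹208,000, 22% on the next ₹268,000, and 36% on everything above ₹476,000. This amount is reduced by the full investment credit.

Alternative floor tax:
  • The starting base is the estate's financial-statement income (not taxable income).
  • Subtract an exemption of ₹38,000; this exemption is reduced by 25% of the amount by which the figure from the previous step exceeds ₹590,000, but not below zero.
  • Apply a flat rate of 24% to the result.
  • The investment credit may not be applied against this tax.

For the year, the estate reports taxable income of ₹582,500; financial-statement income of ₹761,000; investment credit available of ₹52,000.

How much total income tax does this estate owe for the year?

₹182,640

Ordinary income tax:
  ₹208,000 × 16% = ₹33,280
  ₹268,000 × 22% = ₹58,960
  ₹106,500 × 36% = ₹38,340
  → ₹130,580
  Less investment credit ₹52,000 → ₹78,580

Alternative floor tax:
  Base (financial-statement income): ₹761,000
  Exemption: 25% × (₹761,000 − ₹590,000) = ₹42,750 ≥ ₹38,000, so the exemption is fully phased out
  Base: ₹761,000 − ₹0 = ₹761,000
  ₹761,000 × 24% = ₹182,640

₹182,640 > ₹78,580, so the alternative floor tax is the binding amount.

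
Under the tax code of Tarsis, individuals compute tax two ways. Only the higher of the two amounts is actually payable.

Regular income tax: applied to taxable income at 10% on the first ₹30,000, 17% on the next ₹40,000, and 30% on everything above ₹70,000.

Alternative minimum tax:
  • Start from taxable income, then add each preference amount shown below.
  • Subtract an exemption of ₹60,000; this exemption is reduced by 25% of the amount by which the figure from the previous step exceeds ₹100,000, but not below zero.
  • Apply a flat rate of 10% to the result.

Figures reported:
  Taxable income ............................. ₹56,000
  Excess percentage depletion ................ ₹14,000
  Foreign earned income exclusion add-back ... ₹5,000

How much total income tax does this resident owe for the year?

₹7,420

Regular income tax:
  ₹30,000 × 10% = ₹3,000
  ₹26,000 × 17% = ₹4,420
  → ₹7,420

Alternative minimum tax:
  Adjusted income: ₹56,000 + ₹14,000 + ₹5,000 = ₹75,000
  Exemption: ₹75,000 ≤ ₹100,000, so full ₹60,000 applies
  Base: ₹75,000 − ₹60,000 = ₹15,000
  ₹15,000 × 10% = ₹1,500

₹7,420 > ₹1,500, so the regular income tax governs.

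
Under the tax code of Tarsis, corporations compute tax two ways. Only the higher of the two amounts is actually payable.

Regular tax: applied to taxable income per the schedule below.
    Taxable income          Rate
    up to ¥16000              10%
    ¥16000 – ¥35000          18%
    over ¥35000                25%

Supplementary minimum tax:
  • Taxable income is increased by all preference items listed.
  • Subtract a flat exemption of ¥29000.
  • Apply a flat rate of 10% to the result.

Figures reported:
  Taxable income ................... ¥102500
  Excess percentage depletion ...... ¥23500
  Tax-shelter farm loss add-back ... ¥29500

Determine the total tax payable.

Supplementary minimum tax:
  Adjusted income: ¥102500 + ¥23500 + ¥29500 = ¥155500
  Less exemption ¥29000 → base ¥126500
  ¥126500 × 10% = ¥12650

Regular tax:
  ¥16000 × 10% = ¥1600
  ¥19000 × 18% = ¥3420
  ¥67500 × 25% = ¥16875
  → ¥21895

¥21895 > ¥12650, so the regular tax governs.

¥21895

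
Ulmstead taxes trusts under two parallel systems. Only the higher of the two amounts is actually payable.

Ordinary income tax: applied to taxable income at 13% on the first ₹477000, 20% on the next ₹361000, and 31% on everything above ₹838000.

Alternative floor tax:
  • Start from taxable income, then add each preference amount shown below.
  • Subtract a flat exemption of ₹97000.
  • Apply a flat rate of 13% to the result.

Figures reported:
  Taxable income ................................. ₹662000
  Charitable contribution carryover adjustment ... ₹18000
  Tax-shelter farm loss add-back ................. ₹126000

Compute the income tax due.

Ordinary income tax:
  ₹477000 × 13% = ₹62010
  ₹185000 × 20% = ₹37000
  → ₹99010

Alternative floor tax:
  Adjusted income: ₹662000 + ₹18000 + ₹126000 = ₹806000
  Less exemption ₹97000 → base ₹709000
  ₹709000 × 13% = ₹92170

₹99010 > ₹92170, so the ordinary income tax governs.

₹99010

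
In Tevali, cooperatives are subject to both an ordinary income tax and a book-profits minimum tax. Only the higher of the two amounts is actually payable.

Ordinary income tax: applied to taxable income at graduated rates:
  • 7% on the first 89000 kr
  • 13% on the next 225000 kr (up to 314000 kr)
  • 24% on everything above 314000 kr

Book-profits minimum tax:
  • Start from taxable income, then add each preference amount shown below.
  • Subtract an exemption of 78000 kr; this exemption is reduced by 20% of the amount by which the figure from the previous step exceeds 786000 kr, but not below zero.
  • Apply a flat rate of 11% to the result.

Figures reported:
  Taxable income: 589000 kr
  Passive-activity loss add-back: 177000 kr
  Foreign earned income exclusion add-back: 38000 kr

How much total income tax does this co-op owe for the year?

Book-profits minimum tax:
  Adjusted income: 589000 kr + 177000 kr + 38000 kr = 804000 kr
  Exemption: 78000 kr − 20% × (804000 kr − 786000 kr) = 78000 kr − 3600 kr = 74400 kr
  Base: 804000 kr − 74400 kr = 729600 kr
  729600 kr × 11% = 80256 kr

Ordinary income tax:
  89000 kr × 7% = 6230 kr
  225000 kr × 13% = 29250 kr
  275000 kr × 24% = 66000 kr
  → 101480 kr

101480 kr > 80256 kr, so the ordinary income tax governs.

101480 kr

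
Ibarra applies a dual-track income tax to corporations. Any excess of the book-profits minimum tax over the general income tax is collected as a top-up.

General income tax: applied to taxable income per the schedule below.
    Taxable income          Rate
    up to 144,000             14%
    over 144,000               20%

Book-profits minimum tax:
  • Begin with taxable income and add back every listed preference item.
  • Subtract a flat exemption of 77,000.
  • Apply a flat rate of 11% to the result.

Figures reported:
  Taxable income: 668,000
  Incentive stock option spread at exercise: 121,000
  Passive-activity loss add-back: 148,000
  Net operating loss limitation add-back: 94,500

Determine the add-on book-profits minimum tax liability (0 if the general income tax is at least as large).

0

General income tax:
  144,000 × 14% = 20,160
  524,000 × 20% = 104,800
  → 124,960

Book-profits minimum tax:
  Adjusted income: 668,000 + 121,000 + 148,000 + 94,500 = 1,031,500
  Less exemption 77,000 → base 954,500
  954,500 × 11% = 104,995

104,995 ≤ 124,960, so no add-on is due.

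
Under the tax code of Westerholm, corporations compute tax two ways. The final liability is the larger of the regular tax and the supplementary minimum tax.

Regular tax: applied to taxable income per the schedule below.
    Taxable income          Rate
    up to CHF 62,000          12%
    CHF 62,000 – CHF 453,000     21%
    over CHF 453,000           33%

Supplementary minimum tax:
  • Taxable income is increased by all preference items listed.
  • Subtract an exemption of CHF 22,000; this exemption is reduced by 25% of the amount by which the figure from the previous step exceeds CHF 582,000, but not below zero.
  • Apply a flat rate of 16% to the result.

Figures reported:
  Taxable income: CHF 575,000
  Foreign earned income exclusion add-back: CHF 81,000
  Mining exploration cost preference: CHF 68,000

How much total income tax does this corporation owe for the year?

CHF 129,810

Regular tax:
  CHF 62,000 × 12% = CHF 7,440
  CHF 391,000 × 21% = CHF 82,110
  CHF 122,000 × 33% = CHF 40,260
  → CHF 129,810

Supplementary minimum tax:
  Adjusted income: CHF 575,000 + CHF 81,000 + CHF 68,000 = CHF 724,000
  Exemption: 25% × (CHF 724,000 − CHF 582,000) = CHF 35,500 ≥ CHF 22,000, so the exemption is fully phased out
  Base: CHF 724,000 − CHF 0 = CHF 724,000
  CHF 724,000 × 16% = CHF 115,840

CHF 129,810 > CHF 115,840, so the regular tax governs.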